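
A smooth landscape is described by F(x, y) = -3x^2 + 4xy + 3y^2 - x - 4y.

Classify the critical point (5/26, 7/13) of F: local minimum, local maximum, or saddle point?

saddle point

The Hessian of F is constant: H = [[-6, 4], [4, 6]].
det(H) = (-6)·6 − 4² = -52.
Since det(H) < 0, H is indefinite and the critical point is a saddle point.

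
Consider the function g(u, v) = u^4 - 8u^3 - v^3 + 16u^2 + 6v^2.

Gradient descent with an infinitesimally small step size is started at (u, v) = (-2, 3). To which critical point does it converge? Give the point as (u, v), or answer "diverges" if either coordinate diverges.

(0, 0)

g is separable, so gradient descent decouples: u follows -∂g/∂u, v follows -∂g/∂v.
∂g/∂u = 4u(u - 4)(u - 2); at u=-2 this is -192, so u increases.
∂g/∂v = -3v(v - 4); at v=3 this is 9, so v decreases.
u converges to its nearest critical value 0 (a local min of the u-part); v converges to 0. The iterate converges to (0, 0).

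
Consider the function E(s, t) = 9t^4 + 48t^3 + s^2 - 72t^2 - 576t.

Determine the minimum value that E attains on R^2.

-912

E(s,t) separates as P(s) + Q(t), so its minimum is min P + min Q.
P'(s) = 2s vanishes at s ∈ {0}; Q'(t) = 36(t - 2)(t + 2)(t + 4) vanishes at t ∈ {-4, -2, 2}.
Local minima of P (where P''>0): P(0)=0. Local minima of Q: Q(-4)=384, Q(2)=-912.
So the global minimum of E is P(0) + Q(2) = 0 − 912 = -912, attained at (0, 2).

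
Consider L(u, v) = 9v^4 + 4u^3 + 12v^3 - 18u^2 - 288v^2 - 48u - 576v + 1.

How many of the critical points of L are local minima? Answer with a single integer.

L separates as a function of u plus a function of v, so ∇L=0 decouples.
∂L/∂u = 12(u - 4)(u + 1) = 0 at u ∈ {-1, 4}; ∂L/∂v = 36(v - 4)(v + 1)(v + 4) = 0 at v ∈ {-4, -1, 4}.
The Hessian is diagonal: diag(L_uu, L_vv). Second derivatives: L_uu(-1)=-60, L_uu(4)=60; L_vv(-4)=864, L_vv(-1)=-540, L_vv(4)=1440.
Local minima occur where both diagonal entries positive: (4, -4), (4, 4). Count: 2.

2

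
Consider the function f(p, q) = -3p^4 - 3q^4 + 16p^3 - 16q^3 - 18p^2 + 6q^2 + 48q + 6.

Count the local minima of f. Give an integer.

1

f separates as a function of p plus a function of q, so ∇f=0 decouples.
∂f/∂p = -12p(p - 3)(p - 1) = 0 at p ∈ {0, 1, 3}; ∂f/∂q = -12(q - 1)(q + 1)(q + 4) = 0 at q ∈ {-4, -1, 1}.
The Hessian is diagonal: diag(f_pp, f_qq). Second derivatives: f_pp(0)=-36, f_pp(1)=24, f_pp(3)=-72; f_qq(-4)=-180, f_qq(-1)=72, f_qq(1)=-120.
Local minima occur where both diagonal entries positive: (1, -1). Count: 1.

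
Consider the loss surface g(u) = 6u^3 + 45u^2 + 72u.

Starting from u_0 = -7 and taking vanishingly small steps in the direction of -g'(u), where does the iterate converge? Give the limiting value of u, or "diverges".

g'(u) = 18(u + 1)(u + 4), so g'(-7) = 324.
Gradient descent moves in the -g' direction, i.e. u is decreasing.
There is no critical point below u=-7, and g' keeps the same sign, so the iterate runs off to −∞.

diverges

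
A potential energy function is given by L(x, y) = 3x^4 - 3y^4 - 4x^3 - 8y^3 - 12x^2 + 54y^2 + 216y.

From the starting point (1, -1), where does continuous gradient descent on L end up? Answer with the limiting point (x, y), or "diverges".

L is separable, so gradient descent decouples: x follows -∂L/∂x, y follows -∂L/∂y.
∂L/∂x = 12x(x - 2)(x + 1); at x=1 this is -24, so x increases.
∂L/∂y = -12(y - 3)(y + 2)(y + 3); at y=-1 this is 96, so y decreases.
x converges to its nearest critical value 2 (a local min of the x-part); y converges to -2. The iterate converges to (2, -2).

(2, -2)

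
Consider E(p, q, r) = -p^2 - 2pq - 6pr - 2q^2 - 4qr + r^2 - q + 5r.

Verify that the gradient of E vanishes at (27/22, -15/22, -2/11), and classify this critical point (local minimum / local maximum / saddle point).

saddle point

∇E = (-2p - 2q - 6r, -2p - 4q - 4r - 1, -6p - 4q + 2r + 5); substituting (27/22, -15/22, -2/11) gives ∇E = (0, 0, 0), so (27/22, -15/22, -2/11) is indeed a critical point.
The Hessian is constant: H = [[-2, -2, -6], [-2, -4, -4], [-6, -4, 2]].
Leading principal minors: Δ₁ = -2, Δ₂ = 4, Δ₃ = 88.
The minors fit neither the all-positive nor the alternating-sign pattern, so H is indefinite: a saddle point.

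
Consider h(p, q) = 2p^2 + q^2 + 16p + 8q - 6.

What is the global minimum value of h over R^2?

-54

h(p,q) separates as A(p) + B(q) − 6, so its minimum is min A + min B − 6.
A'(p) = 4p + 16 vanishes at p ∈ {-4}; B'(q) = 2q + 8 vanishes at q ∈ {-4}.
Local minima of A (where A''>0): A(-4)=-32. Local minima of B: B(-4)=-16.
So the global minimum of h is A(-4) + B(-4) − 6 = -32 − 16 − 6 = -54, attained at (-4, -4).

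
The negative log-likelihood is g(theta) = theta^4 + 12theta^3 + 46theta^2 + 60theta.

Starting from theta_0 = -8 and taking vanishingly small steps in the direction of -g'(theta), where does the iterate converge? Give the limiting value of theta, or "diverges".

g'(theta) = 4(theta + 1)(theta + 3)(theta + 5), so g'(-8) = -420.
Gradient descent moves in the -g' direction, i.e. theta is increasing.
The nearest critical point in that direction is theta = -5, where g'' = 32 > 0 (a local minimum). The iterate converges there.

-5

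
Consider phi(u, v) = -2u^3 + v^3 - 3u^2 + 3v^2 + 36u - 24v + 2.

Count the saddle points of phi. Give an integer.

phi separates as a function of u plus a function of v, so ∇phi=0 decouples.
∂phi/∂u = -6(u - 2)(u + 3) = 0 at u ∈ {-3, 2}; ∂phi/∂v = 3(v - 2)(v + 4) = 0 at v ∈ {-4, 2}.
The Hessian is diagonal: diag(phi_uu, phi_vv). Second derivatives: phi_uu(-3)=30, phi_uu(2)=-30; phi_vv(-4)=-18, phi_vv(2)=18.
Saddle points occur where the two diagonal entries have opposite signs: (-3, -4), (2, 2). Count: 2.

2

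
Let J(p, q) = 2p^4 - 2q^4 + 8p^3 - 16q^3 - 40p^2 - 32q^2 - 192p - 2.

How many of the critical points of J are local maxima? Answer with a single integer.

2

J separates as a function of p plus a function of q, so ∇J=0 decouples.
∂J/∂p = 8(p - 3)(p + 2)(p + 4) = 0 at p ∈ {-4, -2, 3}; ∂J/∂q = -8q(q + 2)(q + 4) = 0 at q ∈ {-4, -2, 0}.
The Hessian is diagonal: diag(J_pp, J_qq). Second derivatives: J_pp(-4)=112, J_pp(-2)=-80, J_pp(3)=280; J_qq(-4)=-64, J_qq(-2)=32, J_qq(0)=-64.
Local maxima occur where both diagonal entries negative: (-2, -4), (-2, 0). Count: 2.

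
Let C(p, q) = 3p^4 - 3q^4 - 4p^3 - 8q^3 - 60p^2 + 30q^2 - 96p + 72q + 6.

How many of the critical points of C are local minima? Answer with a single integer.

2

C separates as a function of p plus a function of q, so ∇C=0 decouples.
∂C/∂p = 12(p - 4)(p + 1)(p + 2) = 0 at p ∈ {-2, -1, 4}; ∂C/∂q = -12(q - 2)(q + 1)(q + 3) = 0 at q ∈ {-3, -1, 2}.
The Hessian is diagonal: diag(C_pp, C_qq). Second derivatives: C_pp(-2)=72, C_pp(-1)=-60, C_pp(4)=360; C_qq(-3)=-120, C_qq(-1)=72, C_qq(2)=-180.
Local minima occur where both diagonal entries positive: (-2, -1), (4, -1). Count: 2.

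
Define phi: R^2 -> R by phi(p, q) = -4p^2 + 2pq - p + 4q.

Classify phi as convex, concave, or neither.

phi is quadratic, so its Hessian is the constant matrix H = [[-8, 2], [2, 0]].
det(H) = -4, tr(H) = -8.
det(H) < 0, so H is indefinite: neither convex nor concave.

neither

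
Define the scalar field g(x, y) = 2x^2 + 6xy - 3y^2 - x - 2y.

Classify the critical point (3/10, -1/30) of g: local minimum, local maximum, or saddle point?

saddle point

The Hessian of g is constant: H = [[4, 6], [6, -6]].
det(H) = 4·(-6) − 6² = -60.
Since det(H) < 0, H is indefinite and the critical point is a saddle point.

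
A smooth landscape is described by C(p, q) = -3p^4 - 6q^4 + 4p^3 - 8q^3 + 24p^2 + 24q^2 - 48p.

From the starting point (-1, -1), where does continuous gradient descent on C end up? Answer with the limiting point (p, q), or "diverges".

(1, 0)

C is separable, so gradient descent decouples: p follows -∂C/∂p, q follows -∂C/∂q.
∂C/∂p = -12(p - 2)(p - 1)(p + 2); at p=-1 this is -72, so p increases.
∂C/∂q = -24q(q - 1)(q + 2); at q=-1 this is -48, so q increases.
p converges to its nearest critical value 1 (a local min of the p-part); q converges to 0. The iterate converges to (1, 0).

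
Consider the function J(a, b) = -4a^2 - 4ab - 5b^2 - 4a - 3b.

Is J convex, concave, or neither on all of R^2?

concave

J is quadratic, so its Hessian is the constant matrix H = [[-8, -4], [-4, -10]].
det(H) = 64, tr(H) = -18.
det(H) > 0 and tr(H) < 0, so H is negative definite everywhere: concave.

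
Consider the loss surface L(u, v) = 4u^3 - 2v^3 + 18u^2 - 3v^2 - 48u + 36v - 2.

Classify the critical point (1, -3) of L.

local minimum

The mixed partial ∂²L/∂u∂v is 0, so the Hessian at any point is diag(L_uu, L_vv) = diag(12(2u + 3), -6(2v + 1)).
At (1, -3): H = diag(60, 30).
Both eigenvalues are positive, so H is positive definite: a local minimum.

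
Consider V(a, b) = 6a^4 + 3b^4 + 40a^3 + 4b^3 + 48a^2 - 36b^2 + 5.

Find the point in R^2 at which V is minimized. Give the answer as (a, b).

V(a,b) separates as P(a) + Q(b) + 5, so its minimum is min P + min Q + 5.
P'(a) = 24a(a + 1)(a + 4) vanishes at a ∈ {-4, -1, 0}; Q'(b) = 12b(b - 2)(b + 3) vanishes at b ∈ {-3, 0, 2}.
Local minima of P (where P''>0): P(-4)=-256, P(0)=0. Local minima of Q: Q(-3)=-189, Q(2)=-64.
So the global minimum of V is P(-4) + Q(-3) + 5 = -256 − 189 + 5 = -440, attained at (-4, -3).

(-4, -3)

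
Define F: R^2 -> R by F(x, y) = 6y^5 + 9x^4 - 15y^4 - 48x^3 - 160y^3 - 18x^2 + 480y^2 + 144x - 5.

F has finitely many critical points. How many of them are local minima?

4

F separates as a function of x plus a function of y, so ∇F=0 decouples.
∂F/∂x = 36(x - 4)(x - 1)(x + 1) = 0 at x ∈ {-1, 1, 4}; ∂F/∂y = 30y(y - 4)(y - 2)(y + 4) = 0 at y ∈ {-4, 0, 2, 4}.
The Hessian is diagonal: diag(F_xx, F_yy). Second derivatives: F_xx(-1)=360, F_xx(1)=-216, F_xx(4)=540; F_yy(-4)=-5760, F_yy(0)=960, F_yy(2)=-720, F_yy(4)=1920.
Local minima occur where both diagonal entries positive: (-1, 0), (-1, 4), (4, 0), (4, 4). Count: 4.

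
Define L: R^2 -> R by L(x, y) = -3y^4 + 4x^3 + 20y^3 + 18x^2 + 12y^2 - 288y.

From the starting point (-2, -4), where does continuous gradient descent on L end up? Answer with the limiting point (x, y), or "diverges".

L is separable, so gradient descent decouples: x follows -∂L/∂x, y follows -∂L/∂y.
∂L/∂x = 12x(x + 3); at x=-2 this is -24, so x increases.
∂L/∂y = -12(y - 4)(y - 3)(y + 2); at y=-4 this is 1344, so y decreases.
The y-coordinate has no critical point in that direction and runs off to infinity.

diverges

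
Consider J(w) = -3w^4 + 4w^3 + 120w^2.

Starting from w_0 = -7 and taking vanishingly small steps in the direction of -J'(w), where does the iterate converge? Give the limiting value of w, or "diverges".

diverges

J'(w) = -12w(w - 5)(w + 4), so J'(-7) = 3024.
Gradient descent moves in the -J' direction, i.e. w is decreasing.
There is no critical point below w=-7, and J' keeps the same sign, so the iterate runs off to −∞.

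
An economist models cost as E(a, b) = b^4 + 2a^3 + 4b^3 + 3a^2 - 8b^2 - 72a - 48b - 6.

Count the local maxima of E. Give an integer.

E separates as a function of a plus a function of b, so ∇E=0 decouples.
∂E/∂a = 6(a - 3)(a + 4) = 0 at a ∈ {-4, 3}; ∂E/∂b = 4(b - 2)(b + 2)(b + 3) = 0 at b ∈ {-3, -2, 2}.
The Hessian is diagonal: diag(E_aa, E_bb). Second derivatives: E_aa(-4)=-42, E_aa(3)=42; E_bb(-3)=20, E_bb(-2)=-16, E_bb(2)=80.
Local maxima occur where both diagonal entries negative: (-4, -2). Count: 1.

1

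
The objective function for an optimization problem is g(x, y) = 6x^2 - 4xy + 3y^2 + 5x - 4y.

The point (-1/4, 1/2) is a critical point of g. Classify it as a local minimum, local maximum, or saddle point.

The Hessian of g is constant: H = [[12, -4], [-4, 6]].
det(H) = 12·6 − (-4)² = 56.
det(H) > 0 and tr(H) = 18 > 0, so H is positive definite and the point is a local minimum.

local minimum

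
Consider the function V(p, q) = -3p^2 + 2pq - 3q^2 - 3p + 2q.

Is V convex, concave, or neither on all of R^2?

V is quadratic, so its Hessian is the constant matrix H = [[-6, 2], [2, -6]].
det(H) = 32, tr(H) = -12.
det(H) > 0 and tr(H) < 0, so H is negative definite everywhere: concave.

concave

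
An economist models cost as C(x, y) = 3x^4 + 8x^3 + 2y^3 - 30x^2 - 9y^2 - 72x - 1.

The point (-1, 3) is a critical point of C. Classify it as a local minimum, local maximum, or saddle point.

The mixed partial ∂²C/∂x∂y is 0, so the Hessian at any point is diag(C_xx, C_yy) = diag(12(3x^2 + 4x - 5), 6(2y - 3)).
At (-1, 3): H = diag(-72, 18).
The eigenvalues have opposite signs, so H is indefinite: a saddle point.

saddle point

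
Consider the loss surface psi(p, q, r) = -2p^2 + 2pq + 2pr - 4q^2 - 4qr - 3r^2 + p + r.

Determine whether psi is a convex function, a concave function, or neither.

psi is quadratic, so its Hessian is the constant matrix H = [[-4, 2, 2], [2, -8, -4], [2, -4, -6]].
Leading principal minors: -4, 28, -104.
Signs alternate −, +, − ⇒ H ≺ 0 ⇒ concave.

concave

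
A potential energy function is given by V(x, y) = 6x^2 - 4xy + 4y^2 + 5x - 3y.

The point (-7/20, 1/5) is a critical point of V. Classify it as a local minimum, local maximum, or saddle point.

The Hessian of V is constant: H = [[12, -4], [-4, 8]].
det(H) = 12·8 − (-4)² = 80.
det(H) > 0 and tr(H) = 20 > 0, so H is positive definite and the point is a local minimum.

local minimum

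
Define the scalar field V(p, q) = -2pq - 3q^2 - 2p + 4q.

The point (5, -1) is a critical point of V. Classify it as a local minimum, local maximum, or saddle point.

saddle point

The Hessian of V is constant: H = [[0, -2], [-2, -6]].
det(H) = 0·(-6) − (-2)² = -4.
Since det(H) < 0, H is indefinite and the critical point is a saddle point.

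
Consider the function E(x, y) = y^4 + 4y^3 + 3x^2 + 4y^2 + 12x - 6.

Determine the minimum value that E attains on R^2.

E(x,y) separates as P(x) + Q(y) − 6, so its minimum is min P + min Q − 6.
P'(x) = 6x + 12 vanishes at x ∈ {-2}; Q'(y) = 4y(y + 1)(y + 2) vanishes at y ∈ {-2, -1, 0}.
Local minima of P (where P''>0): P(-2)=-12. Local minima of Q: Q(-2)=0, Q(0)=0.
So the global minimum of E is P(-2) + Q(-2) − 6 = -12 + 0 − 6 = -18, attained at (-2, -2).

-18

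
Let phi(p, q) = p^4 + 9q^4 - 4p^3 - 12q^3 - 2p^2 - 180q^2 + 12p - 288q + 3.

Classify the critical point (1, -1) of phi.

local maximum

The mixed partial ∂²phi/∂p∂q is 0, so the Hessian at any point is diag(phi_pp, phi_qq) = diag(4(3p^2 - 6p - 1), 36(3q^2 - 2q - 10)).
At (1, -1): H = diag(-16, -180).
Both eigenvalues are negative, so H is negative definite: a local maximum.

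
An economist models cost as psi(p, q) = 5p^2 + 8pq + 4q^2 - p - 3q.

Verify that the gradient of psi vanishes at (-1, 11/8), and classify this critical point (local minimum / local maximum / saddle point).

∇psi = (10p + 8q - 1, 8p + 8q - 3); substituting (-1, 11/8) gives ∇psi = (0, 0), so (-1, 11/8) is indeed a critical point.
The Hessian of psi is constant: H = [[10, 8], [8, 8]].
det(H) = 10·8 − 8² = 16.
det(H) > 0 and tr(H) = 18 > 0, so H is positive definite and the point is a local minimum.

local minimum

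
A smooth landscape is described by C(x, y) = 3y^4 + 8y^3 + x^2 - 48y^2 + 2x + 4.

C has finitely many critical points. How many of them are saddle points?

C separates as a function of x plus a function of y, so ∇C=0 decouples.
∂C/∂x = 2(x + 1) = 0 at x ∈ {-1}; ∂C/∂y = 12y(y - 2)(y + 4) = 0 at y ∈ {-4, 0, 2}.
The Hessian is diagonal: diag(C_xx, C_yy). Second derivatives: C_xx(-1)=2; C_yy(-4)=288, C_yy(0)=-96, C_yy(2)=144.
Saddle points occur where the two diagonal entries have opposite signs: (-1, 0). Count: 1.

1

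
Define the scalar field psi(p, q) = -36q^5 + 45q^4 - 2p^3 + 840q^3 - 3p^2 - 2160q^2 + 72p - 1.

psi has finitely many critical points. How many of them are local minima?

2

psi separates as a function of p plus a function of q, so ∇psi=0 decouples.
∂psi/∂p = -6(p - 3)(p + 4) = 0 at p ∈ {-4, 3}; ∂psi/∂q = -180q(q - 3)(q - 2)(q + 4) = 0 at q ∈ {-4, 0, 2, 3}.
The Hessian is diagonal: diag(psi_pp, psi_qq). Second derivatives: psi_pp(-4)=42, psi_pp(3)=-42; psi_qq(-4)=30240, psi_qq(0)=-4320, psi_qq(2)=2160, psi_qq(3)=-3780.
Local minima occur where both diagonal entries positive: (-4, -4), (-4, 2). Count: 2.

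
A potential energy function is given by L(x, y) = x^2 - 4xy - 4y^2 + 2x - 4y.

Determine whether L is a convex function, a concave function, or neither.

L is quadratic, so its Hessian is the constant matrix H = [[2, -4], [-4, -8]].
det(H) = -32, tr(H) = -6.
det(H) < 0, so H is indefinite: neither convex nor concave.

neither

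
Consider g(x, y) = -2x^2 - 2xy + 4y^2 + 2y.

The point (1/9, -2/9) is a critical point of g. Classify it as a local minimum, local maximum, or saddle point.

saddle point

The Hessian of g is constant: H = [[-4, -2], [-2, 8]].
det(H) = (-4)·8 − (-2)² = -36.
Since det(H) < 0, H is indefinite and the critical point is a saddle point.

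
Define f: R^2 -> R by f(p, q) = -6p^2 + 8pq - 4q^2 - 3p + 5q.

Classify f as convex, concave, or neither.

concave

f is quadratic, so its Hessian is the constant matrix H = [[-12, 8], [8, -8]].
det(H) = 32, tr(H) = -20.
det(H) > 0 and tr(H) < 0, so H is negative definite everywhere: concave.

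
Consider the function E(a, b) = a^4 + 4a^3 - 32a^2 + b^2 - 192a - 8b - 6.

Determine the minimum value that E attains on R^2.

-790

E(a,b) separates as P(a) + Q(b) − 6, so its minimum is min P + min Q − 6.
P'(a) = 4(a - 4)(a + 3)(a + 4) vanishes at a ∈ {-4, -3, 4}; Q'(b) = 2b - 8 vanishes at b ∈ {4}.
Local minima of P (where P''>0): P(-4)=256, P(4)=-768. Local minima of Q: Q(4)=-16.
So the global minimum of E is P(4) + Q(4) − 6 = -768 − 16 − 6 = -790, attained at (4, 4).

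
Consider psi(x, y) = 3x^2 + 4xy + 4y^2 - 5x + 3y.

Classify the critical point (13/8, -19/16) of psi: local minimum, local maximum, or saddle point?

local minimum

The Hessian of psi is constant: H = [[6, 4], [4, 8]].
det(H) = 6·8 − 4² = 32.
det(H) > 0 and tr(H) = 14 > 0, so H is positive definite and the point is a local minimum.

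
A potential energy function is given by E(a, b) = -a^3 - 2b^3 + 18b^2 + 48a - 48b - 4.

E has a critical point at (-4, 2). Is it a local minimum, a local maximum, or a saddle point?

local minimum

The mixed partial ∂²E/∂a∂b is 0, so the Hessian at any point is diag(E_aa, E_bb) = diag(-6a, 12(-b + 3)).
At (-4, 2): H = diag(24, 12).
Both eigenvalues are positive, so H is positive definite: a local minimum.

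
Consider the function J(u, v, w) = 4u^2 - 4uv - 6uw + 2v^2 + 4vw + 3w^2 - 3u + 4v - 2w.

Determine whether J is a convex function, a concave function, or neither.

J is quadratic, so its Hessian is the constant matrix H = [[8, -4, -6], [-4, 4, 4], [-6, 4, 6]].
Leading principal minors: 8, 16, 16.
All positive ⇒ H ≻ 0 ⇒ convex.

convex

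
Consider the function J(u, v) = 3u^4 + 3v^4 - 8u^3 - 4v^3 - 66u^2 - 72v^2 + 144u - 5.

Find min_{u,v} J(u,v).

J(u,v) separates as P(u) + Q(v) − 5, so its minimum is min P + min Q − 5.
P'(u) = 12(u - 4)(u - 1)(u + 3) vanishes at u ∈ {-3, 1, 4}; Q'(v) = 12v(v - 4)(v + 3) vanishes at v ∈ {-3, 0, 4}.
Local minima of P (where P''>0): P(-3)=-567, P(4)=-224. Local minima of Q: Q(-3)=-297, Q(4)=-640.
So the global minimum of J is P(-3) + Q(4) − 5 = -567 − 640 − 5 = -1212, attained at (-3, 4).

-1212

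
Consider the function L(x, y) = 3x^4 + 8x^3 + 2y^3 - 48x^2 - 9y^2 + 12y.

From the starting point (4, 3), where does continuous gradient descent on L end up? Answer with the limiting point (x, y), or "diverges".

L is separable, so gradient descent decouples: x follows -∂L/∂x, y follows -∂L/∂y.
∂L/∂x = 12x(x - 2)(x + 4); at x=4 this is 768, so x decreases.
∂L/∂y = 6(y - 2)(y - 1); at y=3 this is 12, so y decreases.
x converges to its nearest critical value 2 (a local min of the x-part); y converges to 2. The iterate converges to (2, 2).

(2, 2)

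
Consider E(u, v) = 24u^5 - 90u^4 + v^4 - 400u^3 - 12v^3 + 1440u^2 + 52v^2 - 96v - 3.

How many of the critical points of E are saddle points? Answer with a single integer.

E separates as a function of u plus a function of v, so ∇E=0 decouples.
∂E/∂u = 120u(u - 4)(u - 2)(u + 3) = 0 at u ∈ {-3, 0, 2, 4}; ∂E/∂v = 4(v - 4)(v - 3)(v - 2) = 0 at v ∈ {2, 3, 4}.
The Hessian is diagonal: diag(E_uu, E_vv). Second derivatives: E_uu(-3)=-12600, E_uu(0)=2880, E_uu(2)=-2400, E_uu(4)=6720; E_vv(2)=8, E_vv(3)=-4, E_vv(4)=8.
Saddle points occur where the two diagonal entries have opposite signs: (-3, 2), (-3, 4), (0, 3), (2, 2), (2, 4), (4, 3). Count: 6.

6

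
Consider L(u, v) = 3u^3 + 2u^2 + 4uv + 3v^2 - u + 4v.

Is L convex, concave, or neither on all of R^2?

The term 3u^3 is cubic, so the Hessian is not constant.
∂²L/∂u² = 18u + 4, which takes both signs as u varies (negative for sufficiently negative u). A diagonal entry of the Hessian changing sign means the Hessian is neither positive- nor negative-semidefinite on all of R^2.

neither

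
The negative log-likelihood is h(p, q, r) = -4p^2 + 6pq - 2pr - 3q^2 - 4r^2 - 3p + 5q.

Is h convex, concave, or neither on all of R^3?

concave

h is quadratic, so its Hessian is the constant matrix H = [[-8, 6, -2], [6, -6, 0], [-2, 0, -8]].
Leading principal minors: -8, 12, -72.
Signs alternate −, +, − ⇒ H ≺ 0 ⇒ concave.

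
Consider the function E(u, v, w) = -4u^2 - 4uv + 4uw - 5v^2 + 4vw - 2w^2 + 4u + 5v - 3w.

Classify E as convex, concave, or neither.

concave

E is quadratic, so its Hessian is the constant matrix H = [[-8, -4, 4], [-4, -10, 4], [4, 4, -4]].
Leading principal minors: -8, 64, -96.
Signs alternate −, +, − ⇒ H ≺ 0 ⇒ concave.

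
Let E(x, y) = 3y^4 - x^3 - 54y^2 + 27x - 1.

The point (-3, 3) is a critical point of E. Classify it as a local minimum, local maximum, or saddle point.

The mixed partial ∂²E/∂x∂y is 0, so the Hessian at any point is diag(E_xx, E_yy) = diag(-6x, 36(y^2 - 3)).
At (-3, 3): H = diag(18, 216).
Both eigenvalues are positive, so H is positive definite: a local minimum.

local minimum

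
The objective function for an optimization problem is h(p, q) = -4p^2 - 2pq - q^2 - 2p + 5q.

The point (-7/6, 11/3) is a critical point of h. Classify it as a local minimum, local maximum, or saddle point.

local maximum

The Hessian of h is constant: H = [[-8, -2], [-2, -2]].
det(H) = (-8)·(-2) − (-2)² = 12.
det(H) > 0 and tr(H) = -10 < 0, so H is negative definite and the point is a local maximum.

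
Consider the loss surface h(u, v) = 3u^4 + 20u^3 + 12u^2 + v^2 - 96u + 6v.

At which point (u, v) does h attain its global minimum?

(1, -3)

h(u,v) separates as P(u) + Q(v), so its minimum is min P + min Q.
P'(u) = 12(u - 1)(u + 2)(u + 4) vanishes at u ∈ {-4, -2, 1}; Q'(v) = 2v + 6 vanishes at v ∈ {-3}.
Local minima of P (where P''>0): P(-4)=64, P(1)=-61. Local minima of Q: Q(-3)=-9.
So the global minimum of h is P(1) + Q(-3) = -61 − 9 = -70, attained at (1, -3).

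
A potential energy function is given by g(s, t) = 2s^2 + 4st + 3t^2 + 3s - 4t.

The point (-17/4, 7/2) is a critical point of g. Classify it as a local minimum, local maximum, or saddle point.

local minimum

The Hessian of g is constant: H = [[4, 4], [4, 6]].
det(H) = 4·6 − 4² = 8.
det(H) > 0 and tr(H) = 10 > 0, so H is positive definite and the point is a local minimum.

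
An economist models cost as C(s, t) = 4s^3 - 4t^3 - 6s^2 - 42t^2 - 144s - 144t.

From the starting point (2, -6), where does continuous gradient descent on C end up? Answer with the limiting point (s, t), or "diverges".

(4, -4)

C is separable, so gradient descent decouples: s follows -∂C/∂s, t follows -∂C/∂t.
∂C/∂s = 12(s - 4)(s + 3); at s=2 this is -120, so s increases.
∂C/∂t = -12(t + 3)(t + 4); at t=-6 this is -72, so t increases.
s converges to its nearest critical value 4 (a local min of the s-part); t converges to -4. The iterate converges to (4, -4).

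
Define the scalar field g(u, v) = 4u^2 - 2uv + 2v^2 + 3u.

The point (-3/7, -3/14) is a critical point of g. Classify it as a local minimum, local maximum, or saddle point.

The Hessian of g is constant: H = [[8, -2], [-2, 4]].
det(H) = 8·4 − (-2)² = 28.
det(H) > 0 and tr(H) = 12 > 0, so H is positive definite and the point is a local minimum.

local minimum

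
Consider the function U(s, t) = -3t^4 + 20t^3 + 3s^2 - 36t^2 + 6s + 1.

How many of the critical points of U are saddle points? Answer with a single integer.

2

U separates as a function of s plus a function of t, so ∇U=0 decouples.
∂U/∂s = 6(s + 1) = 0 at s ∈ {-1}; ∂U/∂t = -12t(t - 3)(t - 2) = 0 at t ∈ {0, 2, 3}.
The Hessian is diagonal: diag(U_ss, U_tt). Second derivatives: U_ss(-1)=6; U_tt(0)=-72, U_tt(2)=24, U_tt(3)=-36.
Saddle points occur where the two diagonal entries have opposite signs: (-1, 0), (-1, 3). Count: 2.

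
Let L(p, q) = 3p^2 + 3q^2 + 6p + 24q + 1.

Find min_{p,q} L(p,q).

-50

L(p,q) separates as A(p) + B(q) + 1, so its minimum is min A + min B + 1.
A'(p) = 6p + 6 vanishes at p ∈ {-1}; B'(q) = 6q + 24 vanishes at q ∈ {-4}.
Local minima of A (where A''>0): A(-1)=-3. Local minima of B: B(-4)=-48.
So the global minimum of L is A(-1) + B(-4) + 1 = -3 − 48 + 1 = -50, attained at (-1, -4).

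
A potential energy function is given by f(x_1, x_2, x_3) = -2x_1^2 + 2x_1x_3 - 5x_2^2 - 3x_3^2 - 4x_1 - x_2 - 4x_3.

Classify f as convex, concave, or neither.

f is quadratic, so its Hessian is the constant matrix H = [[-4, 0, 2], [0, -10, 0], [2, 0, -6]].
Leading principal minors: -4, 40, -200.
Signs alternate −, +, − ⇒ H ≺ 0 ⇒ concave.

concave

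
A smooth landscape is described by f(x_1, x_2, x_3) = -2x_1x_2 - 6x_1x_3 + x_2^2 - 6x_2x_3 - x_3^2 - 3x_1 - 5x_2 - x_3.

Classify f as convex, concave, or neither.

neither

f is quadratic, so its Hessian is the constant matrix H = [[0, -2, -6], [-2, 2, -6], [-6, -6, -2]].
Leading principal minors: 0, -4, -208.
Neither pattern holds ⇒ H is indefinite ⇒ neither convex nor concave.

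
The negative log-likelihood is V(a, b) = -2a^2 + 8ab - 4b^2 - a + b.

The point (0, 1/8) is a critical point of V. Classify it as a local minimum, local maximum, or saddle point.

The Hessian of V is constant: H = [[-4, 8], [8, -8]].
det(H) = (-4)·(-8) − 8² = -32.
Since det(H) < 0, H is indefinite and the critical point is a saddle point.

saddle point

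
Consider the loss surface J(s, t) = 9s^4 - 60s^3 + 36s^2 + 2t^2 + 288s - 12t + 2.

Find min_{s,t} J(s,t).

-199

J(s,t) separates as P(s) + Q(t) + 2, so its minimum is min P + min Q + 2.
P'(s) = 36(s - 4)(s - 2)(s + 1) vanishes at s ∈ {-1, 2, 4}; Q'(t) = 4(t - 3) vanishes at t ∈ {3}.
Local minima of P (where P''>0): P(-1)=-183, P(4)=192. Local minima of Q: Q(3)=-18.
So the global minimum of J is P(-1) + Q(3) + 2 = -183 − 18 + 2 = -199, attained at (-1, 3).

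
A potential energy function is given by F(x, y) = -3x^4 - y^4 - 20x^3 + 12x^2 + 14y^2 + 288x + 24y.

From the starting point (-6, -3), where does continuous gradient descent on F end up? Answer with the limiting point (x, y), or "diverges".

F is separable, so gradient descent decouples: x follows -∂F/∂x, y follows -∂F/∂y.
∂F/∂x = -12(x - 2)(x + 3)(x + 4); at x=-6 this is 576, so x decreases.
∂F/∂y = -4(y - 3)(y + 1)(y + 2); at y=-3 this is 48, so y decreases.
The x-coordinate has no critical point in that direction and runs off to infinity.

diverges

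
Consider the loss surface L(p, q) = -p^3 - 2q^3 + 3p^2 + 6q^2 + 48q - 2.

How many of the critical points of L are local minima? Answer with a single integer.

1

L separates as a function of p plus a function of q, so ∇L=0 decouples.
∂L/∂p = -3p(p - 2) = 0 at p ∈ {0, 2}; ∂L/∂q = -6(q - 4)(q + 2) = 0 at q ∈ {-2, 4}.
The Hessian is diagonal: diag(L_pp, L_qq). Second derivatives: L_pp(0)=6, L_pp(2)=-6; L_qq(-2)=36, L_qq(4)=-36.
Local minima occur where both diagonal entries positive: (0, -2). Count: 1.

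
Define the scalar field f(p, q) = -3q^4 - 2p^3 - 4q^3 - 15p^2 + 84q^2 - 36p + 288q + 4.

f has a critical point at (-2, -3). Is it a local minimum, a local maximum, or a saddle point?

The mixed partial ∂²f/∂p∂q is 0, so the Hessian at any point is diag(f_pp, f_qq) = diag(-6(2p + 5), 12(-3q^2 - 2q + 14)).
At (-2, -3): H = diag(-6, -84).
Both eigenvalues are negative, so H is negative definite: a local maximum.

local maximum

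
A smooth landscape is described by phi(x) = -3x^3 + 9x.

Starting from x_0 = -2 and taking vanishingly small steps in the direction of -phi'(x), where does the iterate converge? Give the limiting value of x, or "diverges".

-1

phi'(x) = -9(x - 1)(x + 1), so phi'(-2) = -27.
Gradient descent moves in the -phi' direction, i.e. x is increasing.
The nearest critical point in that direction is x = -1, where phi'' = 18 > 0 (a local minimum). The iterate converges there.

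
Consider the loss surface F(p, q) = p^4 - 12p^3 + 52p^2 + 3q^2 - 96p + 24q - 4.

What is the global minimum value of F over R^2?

F(p,q) separates as A(p) + B(q) − 4, so its minimum is min A + min B − 4.
A'(p) = 4(p - 4)(p - 3)(p - 2) vanishes at p ∈ {2, 3, 4}; B'(q) = 6q + 24 vanishes at q ∈ {-4}.
Local minima of A (where A''>0): A(2)=-64, A(4)=-64. Local minima of B: B(-4)=-48.
So the global minimum of F is A(2) + B(-4) − 4 = -64 − 48 − 4 = -116, attained at (2, -4).

-116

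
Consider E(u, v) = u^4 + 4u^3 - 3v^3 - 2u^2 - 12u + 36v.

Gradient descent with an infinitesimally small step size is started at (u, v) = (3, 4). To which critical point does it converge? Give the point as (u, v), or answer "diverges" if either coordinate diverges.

E is separable, so gradient descent decouples: u follows -∂E/∂u, v follows -∂E/∂v.
∂E/∂u = 4(u - 1)(u + 1)(u + 3); at u=3 this is 192, so u decreases.
∂E/∂v = -9(v - 2)(v + 2); at v=4 this is -108, so v increases.
The v-coordinate has no critical point in that direction and runs off to infinity.

diverges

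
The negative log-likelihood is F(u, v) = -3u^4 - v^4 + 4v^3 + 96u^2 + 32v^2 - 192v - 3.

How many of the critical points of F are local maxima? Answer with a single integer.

4

F separates as a function of u plus a function of v, so ∇F=0 decouples.
∂F/∂u = -12u(u - 4)(u + 4) = 0 at u ∈ {-4, 0, 4}; ∂F/∂v = -4(v - 4)(v - 3)(v + 4) = 0 at v ∈ {-4, 3, 4}.
The Hessian is diagonal: diag(F_uu, F_vv). Second derivatives: F_uu(-4)=-384, F_uu(0)=192, F_uu(4)=-384; F_vv(-4)=-224, F_vv(3)=28, F_vv(4)=-32.
Local maxima occur where both diagonal entries negative: (-4, -4), (-4, 4), (4, -4), (4, 4). Count: 4.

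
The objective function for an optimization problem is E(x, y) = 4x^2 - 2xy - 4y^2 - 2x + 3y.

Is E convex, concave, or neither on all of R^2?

neither

E is quadratic, so its Hessian is the constant matrix H = [[8, -2], [-2, -8]].
det(H) = -68, tr(H) = 0.
det(H) < 0, so H is indefinite: neither convex nor concave.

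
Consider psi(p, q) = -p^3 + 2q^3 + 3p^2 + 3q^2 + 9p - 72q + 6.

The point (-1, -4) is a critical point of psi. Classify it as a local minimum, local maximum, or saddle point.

The mixed partial ∂²psi/∂p∂q is 0, so the Hessian at any point is diag(psi_pp, psi_qq) = diag(6(-p + 1), 6(2q + 1)).
At (-1, -4): H = diag(12, -42).
The eigenvalues have opposite signs, so H is indefinite: a saddle point.

saddle point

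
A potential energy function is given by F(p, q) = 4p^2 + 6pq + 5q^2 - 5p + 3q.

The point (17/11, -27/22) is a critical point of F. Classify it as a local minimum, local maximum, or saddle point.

local minimum

The Hessian of F is constant: H = [[8, 6], [6, 10]].
det(H) = 8·10 − 6² = 44.
det(H) > 0 and tr(H) = 18 > 0, so H is positive definite and the point is a local minimum.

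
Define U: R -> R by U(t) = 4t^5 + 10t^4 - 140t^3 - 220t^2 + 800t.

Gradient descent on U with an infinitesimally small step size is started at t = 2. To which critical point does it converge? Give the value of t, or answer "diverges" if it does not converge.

U'(t) = 20(t - 4)(t - 1)(t + 2)(t + 5), so U'(2) = -1120.
Gradient descent moves in the -U' direction, i.e. t is increasing.
The nearest critical point in that direction is t = 4, where U'' = 3240 > 0 (a local minimum). The iterate converges there.

4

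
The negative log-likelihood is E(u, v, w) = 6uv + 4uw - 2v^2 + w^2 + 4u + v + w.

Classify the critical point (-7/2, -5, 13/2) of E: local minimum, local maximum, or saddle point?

The Hessian is constant: H = [[0, 6, 4], [6, -4, 0], [4, 0, 2]].
Leading principal minors: Δ₁ = 0, Δ₂ = -36, Δ₃ = -8.
The minors fit neither the all-positive nor the alternating-sign pattern, so H is indefinite: a saddle point.

saddle point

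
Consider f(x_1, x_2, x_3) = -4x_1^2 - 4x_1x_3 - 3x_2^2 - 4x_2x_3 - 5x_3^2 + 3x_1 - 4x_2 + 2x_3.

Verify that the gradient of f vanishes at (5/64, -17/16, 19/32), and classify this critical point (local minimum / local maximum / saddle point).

∇f = (-8x_1 - 4x_3 + 3, -6x_2 - 4x_3 - 4, -4x_1 - 4x_2 - 10x_3 + 2); substituting (5/64, -17/16, 19/32) gives ∇f = (0, 0, 0), so (5/64, -17/16, 19/32) is indeed a critical point.
The Hessian is constant: H = [[-8, 0, -4], [0, -6, -4], [-4, -4, -10]].
Leading principal minors: Δ₁ = -8, Δ₂ = 48, Δ₃ = -256.
The minors alternate sign starting negative (−, +, −), so H is negative definite: a local maximum.

local maximum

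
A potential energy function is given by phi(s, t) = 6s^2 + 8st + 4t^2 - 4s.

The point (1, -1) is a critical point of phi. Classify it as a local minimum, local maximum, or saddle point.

The Hessian of phi is constant: H = [[12, 8], [8, 8]].
det(H) = 12·8 − 8² = 32.
det(H) > 0 and tr(H) = 20 > 0, so H is positive definite and the point is a local minimum.

local minimum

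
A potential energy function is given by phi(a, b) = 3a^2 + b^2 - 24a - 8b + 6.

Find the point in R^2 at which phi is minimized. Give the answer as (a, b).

(4, 4)

phi(a,b) separates as P(a) + Q(b) + 6, so its minimum is min P + min Q + 6.
P'(a) = 6a - 24 vanishes at a ∈ {4}; Q'(b) = 2b - 8 vanishes at b ∈ {4}.
Local minima of P (where P''>0): P(4)=-48. Local minima of Q: Q(4)=-16.
So the global minimum of phi is P(4) + Q(4) + 6 = -48 − 16 + 6 = -58, attained at (4, 4).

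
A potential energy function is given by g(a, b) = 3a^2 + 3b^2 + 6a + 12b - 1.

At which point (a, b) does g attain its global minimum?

(-1, -2)

g(a,b) separates as P(a) + Q(b) − 1, so its minimum is min P + min Q − 1.
P'(a) = 6a + 6 vanishes at a ∈ {-1}; Q'(b) = 6b + 12 vanishes at b ∈ {-2}.
Local minima of P (where P''>0): P(-1)=-3. Local minima of Q: Q(-2)=-12.
So the global minimum of g is P(-1) + Q(-2) − 1 = -3 − 12 − 1 = -16, attained at (-1, -2).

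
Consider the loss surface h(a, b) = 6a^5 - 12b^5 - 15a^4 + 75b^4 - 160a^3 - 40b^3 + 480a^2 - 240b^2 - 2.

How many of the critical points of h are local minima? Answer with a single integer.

4

h separates as a function of a plus a function of b, so ∇h=0 decouples.
∂h/∂a = 30a(a - 4)(a - 2)(a + 4) = 0 at a ∈ {-4, 0, 2, 4}; ∂h/∂b = -60b(b - 4)(b - 2)(b + 1) = 0 at b ∈ {-1, 0, 2, 4}.
The Hessian is diagonal: diag(h_aa, h_bb). Second derivatives: h_aa(-4)=-5760, h_aa(0)=960, h_aa(2)=-720, h_aa(4)=1920; h_bb(-1)=900, h_bb(0)=-480, h_bb(2)=720, h_bb(4)=-2400.
Local minima occur where both diagonal entries positive: (0, -1), (0, 2), (4, -1), (4, 2). Count: 4.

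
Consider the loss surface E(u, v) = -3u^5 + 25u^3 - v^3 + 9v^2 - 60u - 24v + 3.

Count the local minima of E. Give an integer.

2

E separates as a function of u plus a function of v, so ∇E=0 decouples.
∂E/∂u = -15(u - 2)(u - 1)(u + 1)(u + 2) = 0 at u ∈ {-2, -1, 1, 2}; ∂E/∂v = -3(v - 4)(v - 2) = 0 at v ∈ {2, 4}.
The Hessian is diagonal: diag(E_uu, E_vv). Second derivatives: E_uu(-2)=180, E_uu(-1)=-90, E_uu(1)=90, E_uu(2)=-180; E_vv(2)=6, E_vv(4)=-6.
Local minima occur where both diagonal entries positive: (-2, 2), (1, 2). Count: 2.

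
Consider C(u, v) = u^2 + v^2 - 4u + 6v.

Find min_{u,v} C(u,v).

-13

C(u,v) separates as P(u) + Q(v), so its minimum is min P + min Q.
P'(u) = 2u - 4 vanishes at u ∈ {2}; Q'(v) = 2v + 6 vanishes at v ∈ {-3}.
Local minima of P (where P''>0): P(2)=-4. Local minima of Q: Q(-3)=-9.
So the global minimum of C is P(2) + Q(-3) = -4 − 9 = -13, attained at (2, -3).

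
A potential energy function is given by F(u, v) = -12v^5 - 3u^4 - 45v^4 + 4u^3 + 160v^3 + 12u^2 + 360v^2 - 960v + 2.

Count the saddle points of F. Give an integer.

F separates as a function of u plus a function of v, so ∇F=0 decouples.
∂F/∂u = -12u(u - 2)(u + 1) = 0 at u ∈ {-1, 0, 2}; ∂F/∂v = -60(v - 2)(v - 1)(v + 2)(v + 4) = 0 at v ∈ {-4, -2, 1, 2}.
The Hessian is diagonal: diag(F_uu, F_vv). Second derivatives: F_uu(-1)=-36, F_uu(0)=24, F_uu(2)=-72; F_vv(-4)=3600, F_vv(-2)=-1440, F_vv(1)=900, F_vv(2)=-1440.
Saddle points occur where the two diagonal entries have opposite signs: (-1, -4), (-1, 1), (0, -2), (0, 2), (2, -4), (2, 1). Count: 6.

6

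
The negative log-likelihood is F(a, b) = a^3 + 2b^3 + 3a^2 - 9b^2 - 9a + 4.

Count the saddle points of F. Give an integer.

F separates as a function of a plus a function of b, so ∇F=0 decouples.
∂F/∂a = 3(a - 1)(a + 3) = 0 at a ∈ {-3, 1}; ∂F/∂b = 6b(b - 3) = 0 at b ∈ {0, 3}.
The Hessian is diagonal: diag(F_aa, F_bb). Second derivatives: F_aa(-3)=-12, F_aa(1)=12; F_bb(0)=-18, F_bb(3)=18.
Saddle points occur where the two diagonal entries have opposite signs: (-3, 3), (1, 0). Count: 2.

2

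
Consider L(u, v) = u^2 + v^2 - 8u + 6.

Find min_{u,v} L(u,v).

-10

L(u,v) separates as P(u) + Q(v) + 6, so its minimum is min P + min Q + 6.
P'(u) = 2u - 8 vanishes at u ∈ {4}; Q'(v) = 2v vanishes at v ∈ {0}.
Local minima of P (where P''>0): P(4)=-16. Local minima of Q: Q(0)=0.
So the global minimum of L is P(4) + Q(0) + 6 = -16 + 0 + 6 = -10, attained at (4, 0).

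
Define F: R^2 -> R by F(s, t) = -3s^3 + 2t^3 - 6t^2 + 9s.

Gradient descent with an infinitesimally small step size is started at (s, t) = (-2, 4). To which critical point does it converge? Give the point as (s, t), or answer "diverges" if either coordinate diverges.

F is separable, so gradient descent decouples: s follows -∂F/∂s, t follows -∂F/∂t.
∂F/∂s = -9(s - 1)(s + 1); at s=-2 this is -27, so s increases.
∂F/∂t = 6t(t - 2); at t=4 this is 48, so t decreases.
s converges to its nearest critical value -1 (a local min of the s-part); t converges to 2. The iterate converges to (-1, 2).

(-1, 2)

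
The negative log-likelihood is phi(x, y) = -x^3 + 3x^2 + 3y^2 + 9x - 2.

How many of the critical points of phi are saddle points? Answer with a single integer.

1

phi separates as a function of x plus a function of y, so ∇phi=0 decouples.
∂phi/∂x = -3(x - 3)(x + 1) = 0 at x ∈ {-1, 3}; ∂phi/∂y = 6y = 0 at y ∈ {0}.
The Hessian is diagonal: diag(phi_xx, phi_yy). Second derivatives: phi_xx(-1)=12, phi_xx(3)=-12; phi_yy(0)=6.
Saddle points occur where the two diagonal entries have opposite signs: (3, 0). Count: 1.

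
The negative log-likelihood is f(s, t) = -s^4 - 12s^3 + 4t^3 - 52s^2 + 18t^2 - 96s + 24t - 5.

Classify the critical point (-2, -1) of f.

saddle point

The mixed partial ∂²f/∂s∂t is 0, so the Hessian at any point is diag(f_ss, f_tt) = diag(-4(3s^2 + 18s + 26), 12(2t + 3)).
At (-2, -1): H = diag(-8, 12).
The eigenvalues have opposite signs, so H is indefinite: a saddle point.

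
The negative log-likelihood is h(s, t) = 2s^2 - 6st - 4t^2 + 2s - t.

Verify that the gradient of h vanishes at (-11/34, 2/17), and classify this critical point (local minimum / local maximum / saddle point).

saddle point

∇h = (4s - 6t + 2, -6s - 8t - 1); substituting (-11/34, 2/17) gives ∇h = (0, 0), so (-11/34, 2/17) is indeed a critical point.
The Hessian of h is constant: H = [[4, -6], [-6, -8]].
det(H) = 4·(-8) − (-6)² = -68.
Since det(H) < 0, H is indefinite and the critical point is a saddle point.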